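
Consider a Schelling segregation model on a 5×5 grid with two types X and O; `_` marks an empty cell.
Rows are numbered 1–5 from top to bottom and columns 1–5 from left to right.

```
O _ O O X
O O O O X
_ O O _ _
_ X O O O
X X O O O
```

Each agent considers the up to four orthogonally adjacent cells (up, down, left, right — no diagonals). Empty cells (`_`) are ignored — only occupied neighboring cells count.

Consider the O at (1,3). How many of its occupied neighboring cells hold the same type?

2

Occupied neighbors of (1,3): (2,3)=O, (1,4)=O.
Same type (O): 2 of 2.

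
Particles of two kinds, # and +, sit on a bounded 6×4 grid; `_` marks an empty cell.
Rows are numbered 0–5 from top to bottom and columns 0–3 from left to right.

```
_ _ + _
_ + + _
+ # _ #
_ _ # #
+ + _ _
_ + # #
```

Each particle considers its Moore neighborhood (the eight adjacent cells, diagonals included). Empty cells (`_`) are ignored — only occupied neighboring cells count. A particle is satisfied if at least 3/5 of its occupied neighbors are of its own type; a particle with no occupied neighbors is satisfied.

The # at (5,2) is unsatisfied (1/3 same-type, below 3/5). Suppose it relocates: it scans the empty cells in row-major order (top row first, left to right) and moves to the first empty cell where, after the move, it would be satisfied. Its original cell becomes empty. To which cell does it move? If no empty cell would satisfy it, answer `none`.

Vacating (5,2). Empty cells in order:
  (0,0): 0/1 same-type → still unsatisfied.
  (0,1): 0/3 same-type → still unsatisfied.
  (0,3): 0/2 same-type → still unsatisfied.
  (1,0): 1/3 same-type → still unsatisfied.
  (1,3): 1/3 same-type → still unsatisfied.
  (2,2): 4/6 same-type → satisfied — stop here.

(2,2)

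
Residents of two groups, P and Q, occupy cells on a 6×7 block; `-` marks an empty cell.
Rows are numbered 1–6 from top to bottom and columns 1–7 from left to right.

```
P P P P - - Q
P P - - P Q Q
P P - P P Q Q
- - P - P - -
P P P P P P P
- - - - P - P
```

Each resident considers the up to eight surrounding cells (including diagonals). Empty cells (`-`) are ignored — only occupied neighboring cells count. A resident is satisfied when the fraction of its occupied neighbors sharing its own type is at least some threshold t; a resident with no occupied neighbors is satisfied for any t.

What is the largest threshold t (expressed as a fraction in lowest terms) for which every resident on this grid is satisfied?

(1,1)P 3/3
(1,2)P 4/4
(1,3)P 3/3
(1,4)P 2/2
(1,7)Q 2/2
(2,1)P 5/5
(2,2)P 6/6
(2,5)P 3/5
(2,6)Q 4/6
(2,7)Q 4/4
(3,1)P 3/3
(3,2)P 4/4
(3,4)P 4/4
(3,5)P 3/5
(3,6)Q 3/6
(3,7)Q 3/3
(4,3)P 5/5
(4,5)P 5/6
(5,1)P 1/1
(5,2)P 3/3
(5,3)P 3/3
(5,4)P 5/5
(5,5)P 4/4
(5,6)P 5/5
(5,7)P 2/2
(6,5)P 3/3
(6,7)P 2/2
The smallest same-type fraction is 3/6 at (3,6), which reduces to 1/2. Any threshold above that leaves this resident unsatisfied.

1/2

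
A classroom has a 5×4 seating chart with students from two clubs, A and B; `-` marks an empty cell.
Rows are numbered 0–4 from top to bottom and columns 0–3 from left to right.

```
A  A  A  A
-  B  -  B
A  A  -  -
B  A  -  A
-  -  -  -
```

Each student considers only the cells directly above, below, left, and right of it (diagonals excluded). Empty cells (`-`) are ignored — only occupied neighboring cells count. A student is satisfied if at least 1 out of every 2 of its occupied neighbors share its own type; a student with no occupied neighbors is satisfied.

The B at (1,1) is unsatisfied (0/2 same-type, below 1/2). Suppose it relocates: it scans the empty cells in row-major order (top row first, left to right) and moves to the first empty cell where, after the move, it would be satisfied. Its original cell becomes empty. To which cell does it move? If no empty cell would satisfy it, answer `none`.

Vacating (1,1). Empty cells in order:
  (1,0): 0/2 same-type → still unsatisfied.
  (1,2): 1/2 same-type → satisfied — stop here.

(1,2)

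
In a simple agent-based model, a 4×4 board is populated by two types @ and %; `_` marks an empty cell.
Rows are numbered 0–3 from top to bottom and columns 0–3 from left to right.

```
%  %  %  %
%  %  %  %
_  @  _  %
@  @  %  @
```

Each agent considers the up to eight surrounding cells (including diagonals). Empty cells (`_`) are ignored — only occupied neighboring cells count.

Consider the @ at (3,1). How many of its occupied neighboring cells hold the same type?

2

Occupied neighbors of (3,1): (2,1)=@, (3,0)=@, (3,2)=%.
Same type (@): 2 of 3.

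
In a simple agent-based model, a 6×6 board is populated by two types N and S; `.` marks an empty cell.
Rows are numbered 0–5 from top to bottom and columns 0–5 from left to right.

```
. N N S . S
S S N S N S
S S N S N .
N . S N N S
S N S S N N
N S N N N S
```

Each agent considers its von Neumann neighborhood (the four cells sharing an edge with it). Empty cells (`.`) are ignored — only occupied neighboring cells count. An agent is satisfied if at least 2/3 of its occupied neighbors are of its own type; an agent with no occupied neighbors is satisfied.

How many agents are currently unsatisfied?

(0,1)N 1/2 not
(0,2)N 2/3 satisfied
(0,3)S 1/2 not
(0,5)S 1/1 satisfied
(1,0)S 2/2 satisfied
(1,1)S 2/4 not
(1,2)N 2/4 not
(1,3)S 2/4 not
(1,4)N 1/3 not
(1,5)S 1/2 not
(2,0)S 2/3 satisfied
(2,1)S 2/3 satisfied
(2,2)N 1/4 not
(2,3)S 1/4 not
(2,4)N 2/3 satisfied
(3,0)N 0/2 not
(3,2)S 1/3 not
(3,3)N 1/4 not
(3,4)N 3/4 satisfied
(3,5)S 0/2 not
(4,0)S 0/3 not
(4,1)N 0/3 not
(4,2)S 2/4 not
(4,3)S 1/4 not
(4,4)N 3/4 satisfied
(4,5)N 1/3 not
(5,0)N 0/2 not
(5,1)S 0/3 not
(5,2)N 1/3 not
(5,3)N 2/3 satisfied
(5,4)N 2/3 satisfied
(5,5)S 0/2 not
Unsatisfied: (0,1), (0,3), (1,1), (1,2), (1,3), (1,4), (1,5), (2,2), (2,3), (3,0), (3,2), (3,3), (3,5), (4,0), (4,1), (4,2), (4,3), (4,5), (5,0), (5,1), (5,2), (5,5) — 22 in total.

22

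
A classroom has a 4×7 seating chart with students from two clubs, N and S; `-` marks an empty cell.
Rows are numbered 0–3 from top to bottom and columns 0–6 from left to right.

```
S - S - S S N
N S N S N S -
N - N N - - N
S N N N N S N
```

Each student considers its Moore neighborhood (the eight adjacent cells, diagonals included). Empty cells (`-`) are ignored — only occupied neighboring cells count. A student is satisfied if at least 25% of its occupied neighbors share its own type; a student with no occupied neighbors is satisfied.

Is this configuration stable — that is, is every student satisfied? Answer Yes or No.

Row 0: (0,0)S 1/2 satisfied · (0,2)S 2/3 satisfied · (0,4)S 3/4 satisfied · (0,5)S 2/4 satisfied · (0,6)N 0/2 not
Row 1: (1,0)N 1/3 satisfied · (1,1)S 2/6 satisfied · (1,2)N 2/5 satisfied · (1,3)S 2/6 satisfied · (1,4)N 1/5 not · (1,5)S 2/5 satisfied
Row 2: (2,0)N 2/4 satisfied · (2,2)N 5/7 satisfied · (2,3)N 6/7 satisfied · (2,6)N 1/3 satisfied
Row 3: (3,0)S 0/2 not · (3,1)N 3/4 satisfied · (3,2)N 4/4 satisfied · (3,3)N 4/4 satisfied · (3,4)N 2/3 satisfied · (3,5)S 0/3 not · (3,6)N 1/2 satisfied
For instance (0,6) has only 0/2 same-type neighbors, below 1/4.

No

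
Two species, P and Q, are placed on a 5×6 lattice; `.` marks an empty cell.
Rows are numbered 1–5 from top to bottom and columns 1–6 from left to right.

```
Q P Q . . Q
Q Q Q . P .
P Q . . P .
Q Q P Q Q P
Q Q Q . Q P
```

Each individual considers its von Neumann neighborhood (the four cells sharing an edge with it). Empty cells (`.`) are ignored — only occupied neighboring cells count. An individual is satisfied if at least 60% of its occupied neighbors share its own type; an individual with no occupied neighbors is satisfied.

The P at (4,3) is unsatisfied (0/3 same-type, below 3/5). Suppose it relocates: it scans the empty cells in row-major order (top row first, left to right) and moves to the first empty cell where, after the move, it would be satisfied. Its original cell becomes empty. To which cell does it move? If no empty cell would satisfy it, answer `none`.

(3,6)

Vacating (4,3). Empty cells in order:
  (1,4): 0/1 same-type → still unsatisfied.
  (1,5): 1/2 same-type → still unsatisfied.
  (2,4): 1/2 same-type → still unsatisfied.
  (2,6): 1/2 same-type → still unsatisfied.
  (3,3): 0/2 same-type → still unsatisfied.
  (3,4): 1/2 same-type → still unsatisfied.
  (3,6): 2/2 same-type → satisfied — stop here.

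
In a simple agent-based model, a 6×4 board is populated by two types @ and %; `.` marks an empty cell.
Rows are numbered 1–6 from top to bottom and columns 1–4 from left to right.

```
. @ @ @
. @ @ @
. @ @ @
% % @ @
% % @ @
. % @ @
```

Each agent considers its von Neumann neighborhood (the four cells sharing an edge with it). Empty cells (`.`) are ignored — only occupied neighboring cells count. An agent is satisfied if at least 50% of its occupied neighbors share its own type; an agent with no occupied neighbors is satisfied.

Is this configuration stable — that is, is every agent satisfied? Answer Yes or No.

Row 1: (1,2)@ 2/2 ✓ · (1,3)@ 3/3 ✓ · (1,4)@ 2/2 ✓
Row 2: (2,2)@ 3/3 ✓ · (2,3)@ 4/4 ✓ · (2,4)@ 3/3 ✓
Row 3: (3,2)@ 2/3 ✓ · (3,3)@ 4/4 ✓ · (3,4)@ 3/3 ✓
Row 4: (4,1)% 2/2 ✓ · (4,2)% 2/4 ✓ · (4,3)@ 3/4 ✓ · (4,4)@ 3/3 ✓
Row 5: (5,1)% 2/2 ✓ · (5,2)% 3/4 ✓ · (5,3)@ 3/4 ✓ · (5,4)@ 3/3 ✓
Row 6: (6,2)% 1/2 ✓ · (6,3)@ 2/3 ✓ · (6,4)@ 2/2 ✓
All meet the threshold, so the configuration is stable.

Yes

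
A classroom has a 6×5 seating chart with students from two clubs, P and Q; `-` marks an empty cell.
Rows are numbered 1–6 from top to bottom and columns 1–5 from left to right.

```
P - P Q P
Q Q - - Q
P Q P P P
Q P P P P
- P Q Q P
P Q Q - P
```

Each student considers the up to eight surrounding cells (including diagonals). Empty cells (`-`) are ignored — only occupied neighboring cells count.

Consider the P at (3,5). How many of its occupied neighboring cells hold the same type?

Occupied neighbors of (3,5): (2,5)=Q, (3,4)=P, (4,4)=P, (4,5)=P.
Same type (P): 3 of 4.

3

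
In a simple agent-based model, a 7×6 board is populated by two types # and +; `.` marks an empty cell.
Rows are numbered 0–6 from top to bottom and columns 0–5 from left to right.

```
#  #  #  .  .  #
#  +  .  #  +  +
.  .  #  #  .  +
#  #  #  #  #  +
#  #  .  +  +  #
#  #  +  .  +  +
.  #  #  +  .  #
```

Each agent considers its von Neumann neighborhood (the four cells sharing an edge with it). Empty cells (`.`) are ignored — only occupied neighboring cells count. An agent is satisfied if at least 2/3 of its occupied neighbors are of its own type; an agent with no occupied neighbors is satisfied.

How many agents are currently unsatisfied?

Row 0: (0,0)# 2/2 ok · (0,1)# 2/3 ok · (0,2)# 1/1 ok · (0,5)# 0/1 unhappy
Row 1: (1,0)# 1/2 unhappy · (1,1)+ 0/2 unhappy · (1,3)# 1/2 unhappy · (1,4)+ 1/2 unhappy · (1,5)+ 2/3 ok
Row 2: (2,2)# 2/2 ok · (2,3)# 3/3 ok · (2,5)+ 2/2 ok
Row 3: (3,0)# 2/2 ok · (3,1)# 3/3 ok · (3,2)# 3/3 ok · (3,3)# 3/4 ok · (3,4)# 1/3 unhappy · (3,5)+ 1/3 unhappy
Row 4: (4,0)# 3/3 ok · (4,1)# 3/3 ok · (4,3)+ 1/2 unhappy · (4,4)+ 2/4 unhappy · (4,5)# 0/3 unhappy
Row 5: (5,0)# 2/2 ok · (5,1)# 3/4 ok · (5,2)+ 0/2 unhappy · (5,4)+ 2/2 ok · (5,5)+ 1/3 unhappy
Row 6: (6,1)# 2/2 ok · (6,2)# 1/3 unhappy · (6,3)+ 0/1 unhappy · (6,5)# 0/1 unhappy
Unsatisfied: (0,5), (1,0), (1,1), (1,3), (1,4), (3,4), (3,5), (4,3), (4,4), (4,5), (5,2), (5,5), (6,2), (6,3), (6,5) — 15 in total.

15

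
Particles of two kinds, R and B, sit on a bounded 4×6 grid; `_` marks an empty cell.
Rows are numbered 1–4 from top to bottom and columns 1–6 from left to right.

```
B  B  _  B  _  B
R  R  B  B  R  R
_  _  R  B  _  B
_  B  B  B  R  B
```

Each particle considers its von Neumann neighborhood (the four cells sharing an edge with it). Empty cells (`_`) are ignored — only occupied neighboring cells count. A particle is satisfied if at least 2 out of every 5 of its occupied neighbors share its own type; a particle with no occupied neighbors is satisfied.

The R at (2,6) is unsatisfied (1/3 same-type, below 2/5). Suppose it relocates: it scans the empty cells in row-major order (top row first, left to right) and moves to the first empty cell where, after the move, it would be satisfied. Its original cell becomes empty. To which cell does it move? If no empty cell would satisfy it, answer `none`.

(3,1)

Vacating (2,6). Empty cells in order:
  (1,3): 0/3 same-type → still unsatisfied.
  (1,5): 1/3 same-type → still unsatisfied.
  (3,1): 1/1 same-type → satisfied — stop here.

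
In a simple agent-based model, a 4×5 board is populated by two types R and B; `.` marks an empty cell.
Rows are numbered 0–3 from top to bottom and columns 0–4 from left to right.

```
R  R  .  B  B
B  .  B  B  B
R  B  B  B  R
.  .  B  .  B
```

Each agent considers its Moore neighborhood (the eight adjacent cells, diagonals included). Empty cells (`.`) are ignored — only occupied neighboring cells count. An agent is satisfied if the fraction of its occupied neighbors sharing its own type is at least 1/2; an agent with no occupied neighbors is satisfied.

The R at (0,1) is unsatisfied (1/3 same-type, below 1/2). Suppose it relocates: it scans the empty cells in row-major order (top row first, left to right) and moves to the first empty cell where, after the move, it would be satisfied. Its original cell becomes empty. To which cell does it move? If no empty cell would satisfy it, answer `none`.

Vacating (0,1). Empty cells in order:
  (0,2): 0/3 same-type → still unsatisfied.
  (1,1): 2/6 same-type → still unsatisfied.
  (3,0): 1/2 same-type → satisfied — stop here.

(3,0)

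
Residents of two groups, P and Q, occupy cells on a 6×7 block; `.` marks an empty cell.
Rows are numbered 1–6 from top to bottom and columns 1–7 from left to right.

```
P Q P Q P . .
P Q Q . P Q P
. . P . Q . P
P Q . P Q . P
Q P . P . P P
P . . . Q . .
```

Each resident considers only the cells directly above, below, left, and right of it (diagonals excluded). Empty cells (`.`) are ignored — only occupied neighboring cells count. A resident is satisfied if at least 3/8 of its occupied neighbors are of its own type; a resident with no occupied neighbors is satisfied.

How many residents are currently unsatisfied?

Row 1: (1,1)P 1/2 satisfied · (1,2)Q 1/3 not · (1,3)P 0/3 not · (1,4)Q 0/2 not · (1,5)P 1/2 satisfied
Row 2: (2,1)P 1/2 satisfied · (2,2)Q 2/3 satisfied · (2,3)Q 1/3 not · (2,5)P 1/3 not · (2,6)Q 0/2 not · (2,7)P 1/2 satisfied
Row 3: (3,3)P 0/1 not · (3,5)Q 1/2 satisfied · (3,7)P 2/2 satisfied
Row 4: (4,1)P 0/2 not · (4,2)Q 0/2 not · (4,4)P 1/2 satisfied · (4,5)Q 1/2 satisfied · (4,7)P 2/2 satisfied
Row 5: (5,1)Q 0/3 not · (5,2)P 0/2 not · (5,4)P 1/1 satisfied · (5,6)P 1/1 satisfied · (5,7)P 2/2 satisfied
Row 6: (6,1)P 0/1 not · (6,5)Q 0/0 satisfied
Unsatisfied: (1,2), (1,3), (1,4), (2,3), (2,5), (2,6), (3,3), (4,1), (4,2), (5,1), (5,2), (6,1) — 12 in total.

12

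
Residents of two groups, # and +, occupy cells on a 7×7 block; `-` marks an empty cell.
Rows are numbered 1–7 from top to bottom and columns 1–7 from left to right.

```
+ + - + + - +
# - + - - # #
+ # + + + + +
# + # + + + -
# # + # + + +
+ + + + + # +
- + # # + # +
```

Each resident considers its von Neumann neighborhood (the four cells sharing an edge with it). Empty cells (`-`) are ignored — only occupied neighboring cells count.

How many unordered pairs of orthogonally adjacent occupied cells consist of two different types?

Scan each occupied cell's neighbors to the right and below so each pair is counted once.
From row 1: 2 unlike of 4 pairs (running 2/4).
From row 2: 3 unlike of 5 pairs (running 5/9).
From row 3: 5 unlike of 12 pairs (running 10/21).
From row 4: 6 unlike of 11 pairs (running 16/32).
From row 5: 7 unlike of 13 pairs (running 23/45).
From row 6: 4 unlike of 12 pairs (running 27/57).
From row 7: 4 unlike of 5 pairs (running 31/62).
Total adjacent occupied pairs: 62; unlike-type pairs: 31.

31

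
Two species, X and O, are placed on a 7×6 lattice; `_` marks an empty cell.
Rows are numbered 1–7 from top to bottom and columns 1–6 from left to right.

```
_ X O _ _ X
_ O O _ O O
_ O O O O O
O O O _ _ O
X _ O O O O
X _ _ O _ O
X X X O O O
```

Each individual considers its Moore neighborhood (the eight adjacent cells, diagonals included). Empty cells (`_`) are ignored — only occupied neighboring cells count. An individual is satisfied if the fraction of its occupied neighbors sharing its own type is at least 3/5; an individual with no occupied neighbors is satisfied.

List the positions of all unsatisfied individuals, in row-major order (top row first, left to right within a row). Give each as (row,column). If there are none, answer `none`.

(1,2), (1,6), (5,1), (7,3)

(1,2)X 0/3 not
(1,3)O 2/3 satisfied
(1,6)X 0/2 not
(2,2)O 4/5 satisfied
(2,3)O 5/6 satisfied
(2,5)O 4/5 satisfied
(2,6)O 3/4 satisfied
(3,2)O 6/6 satisfied
(3,3)O 6/6 satisfied
(3,4)O 5/5 satisfied
(3,5)O 5/5 satisfied
(3,6)O 4/4 satisfied
(4,1)O 2/3 satisfied
(4,2)O 5/6 satisfied
(4,3)O 6/6 satisfied
(4,6)O 4/4 satisfied
(5,1)X 1/3 not
(5,3)O 4/4 satisfied
(5,4)O 4/4 satisfied
(5,5)O 5/5 satisfied
(5,6)O 3/3 satisfied
(6,1)X 3/3 satisfied
(6,4)O 5/6 satisfied
(6,6)O 4/4 satisfied
(7,1)X 2/2 satisfied
(7,2)X 3/3 satisfied
(7,3)X 1/3 not
(7,4)O 2/3 satisfied
(7,5)O 4/4 satisfied
(7,6)O 2/2 satisfied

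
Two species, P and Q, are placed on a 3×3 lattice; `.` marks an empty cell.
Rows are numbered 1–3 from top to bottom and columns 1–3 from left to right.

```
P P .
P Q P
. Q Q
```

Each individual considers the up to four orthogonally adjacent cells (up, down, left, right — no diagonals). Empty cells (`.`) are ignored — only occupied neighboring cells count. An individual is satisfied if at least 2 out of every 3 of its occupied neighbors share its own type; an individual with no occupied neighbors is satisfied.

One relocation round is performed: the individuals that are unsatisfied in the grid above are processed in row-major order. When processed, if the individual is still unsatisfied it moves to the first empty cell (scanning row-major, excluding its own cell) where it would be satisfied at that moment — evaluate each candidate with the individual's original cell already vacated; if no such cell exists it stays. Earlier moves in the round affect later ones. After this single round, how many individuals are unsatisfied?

2

Initially unsatisfied (in order): (1,2), (2,1), (2,2), (2,3), (3,3).
  (1,2) → (1,3).
  (2,1) → (1,2).
  (2,2) → (3,1).
  (2,3): no empty cell satisfies it; stays.
  (3,3): no empty cell satisfies it; stays.
Resulting grid:
P P P
. . P
Q Q Q
Unsatisfied now: (2,3), (3,3).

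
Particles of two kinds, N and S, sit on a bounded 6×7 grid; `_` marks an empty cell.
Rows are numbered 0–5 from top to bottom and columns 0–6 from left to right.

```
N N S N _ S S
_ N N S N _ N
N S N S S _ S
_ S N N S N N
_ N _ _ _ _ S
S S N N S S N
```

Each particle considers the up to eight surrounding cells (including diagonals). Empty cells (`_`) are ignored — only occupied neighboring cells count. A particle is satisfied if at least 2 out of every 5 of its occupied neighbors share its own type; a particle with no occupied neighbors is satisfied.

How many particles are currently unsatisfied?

(0,0)N 2/2 ✓
(0,1)N 3/4 ✓
(0,2)S 1/5 ✗
(0,3)N 2/4 ✓
(0,5)S 1/3 ✗
(0,6)S 1/2 ✓
(1,1)N 5/7 ✓
(1,2)N 4/8 ✓
(1,3)S 3/7 ✓
(1,4)N 1/5 ✗
(1,6)N 0/3 ✗
(2,0)N 1/3 ✗
(2,1)S 1/6 ✗
(2,2)N 4/8 ✓
(2,3)S 3/8 ✗
(2,4)S 3/6 ✓
(2,6)S 0/3 ✗
(3,1)S 1/5 ✗
(3,2)N 3/6 ✓
(3,3)N 2/5 ✓
(3,4)S 2/4 ✓
(3,5)N 1/5 ✗
(3,6)N 1/3 ✗
(4,1)N 2/5 ✓
(4,6)S 1/4 ✗
(5,0)S 1/2 ✓
(5,1)S 1/3 ✗
(5,2)N 2/3 ✓
(5,3)N 1/2 ✓
(5,4)S 1/2 ✓
(5,5)S 2/3 ✓
(5,6)N 0/2 ✗
Unsatisfied: (0,2), (0,5), (1,4), (1,6), (2,0), (2,1), (2,3), (2,6), (3,1), (3,5), (3,6), (4,6), (5,1), (5,6) — 14 in total.

14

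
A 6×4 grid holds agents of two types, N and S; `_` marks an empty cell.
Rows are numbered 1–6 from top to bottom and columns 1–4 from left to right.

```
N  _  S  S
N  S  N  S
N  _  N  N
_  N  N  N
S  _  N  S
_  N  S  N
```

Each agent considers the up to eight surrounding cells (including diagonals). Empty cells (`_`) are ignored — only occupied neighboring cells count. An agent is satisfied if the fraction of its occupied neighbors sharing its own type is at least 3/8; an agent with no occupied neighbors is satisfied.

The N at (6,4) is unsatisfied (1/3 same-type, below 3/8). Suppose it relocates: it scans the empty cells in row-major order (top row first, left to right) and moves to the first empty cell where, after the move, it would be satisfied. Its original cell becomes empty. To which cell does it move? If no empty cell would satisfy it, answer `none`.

(1,2)

Vacating (6,4). Empty cells in order:
  (1,2): 3/5 same-type → satisfied — stop here.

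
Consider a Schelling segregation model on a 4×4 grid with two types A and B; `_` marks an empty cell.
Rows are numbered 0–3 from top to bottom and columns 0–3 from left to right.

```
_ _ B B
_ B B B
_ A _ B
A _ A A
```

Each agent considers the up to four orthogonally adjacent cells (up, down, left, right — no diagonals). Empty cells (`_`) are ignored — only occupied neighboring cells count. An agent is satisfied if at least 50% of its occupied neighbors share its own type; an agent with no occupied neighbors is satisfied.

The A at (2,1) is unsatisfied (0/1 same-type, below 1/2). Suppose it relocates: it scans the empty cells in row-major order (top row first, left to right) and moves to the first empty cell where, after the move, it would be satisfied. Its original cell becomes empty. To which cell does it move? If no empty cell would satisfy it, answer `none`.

(0,0)

Vacating (2,1). Empty cells in order:
  (0,0): 0/0 same-type → satisfied — stop here.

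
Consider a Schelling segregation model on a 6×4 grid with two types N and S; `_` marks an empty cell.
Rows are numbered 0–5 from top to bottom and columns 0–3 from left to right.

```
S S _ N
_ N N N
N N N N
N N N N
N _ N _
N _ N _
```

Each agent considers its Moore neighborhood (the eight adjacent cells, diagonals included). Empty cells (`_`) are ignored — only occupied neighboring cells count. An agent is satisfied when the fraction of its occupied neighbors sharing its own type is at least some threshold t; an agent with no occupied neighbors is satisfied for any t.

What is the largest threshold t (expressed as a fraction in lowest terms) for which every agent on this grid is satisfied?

1/3

Row 0: (0,0)S 1/2 · (0,1)S 1/3 · (0,3)N 2/2
Row 1: (1,1)N 4/6 · (1,2)N 6/7 · (1,3)N 4/4
Row 2: (2,0)N 4/4 · (2,1)N 7/7 · (2,2)N 8/8 · (2,3)N 5/5
Row 3: (3,0)N 4/4 · (3,1)N 7/7 · (3,2)N 6/6 · (3,3)N 4/4
Row 4: (4,0)N 3/3 · (4,2)N 4/4
Row 5: (5,0)N 1/1 · (5,2)N 1/1
The smallest same-type fraction is 1/3 at (0,1), which reduces to 1/3. Any threshold above that leaves this agent unsatisfied.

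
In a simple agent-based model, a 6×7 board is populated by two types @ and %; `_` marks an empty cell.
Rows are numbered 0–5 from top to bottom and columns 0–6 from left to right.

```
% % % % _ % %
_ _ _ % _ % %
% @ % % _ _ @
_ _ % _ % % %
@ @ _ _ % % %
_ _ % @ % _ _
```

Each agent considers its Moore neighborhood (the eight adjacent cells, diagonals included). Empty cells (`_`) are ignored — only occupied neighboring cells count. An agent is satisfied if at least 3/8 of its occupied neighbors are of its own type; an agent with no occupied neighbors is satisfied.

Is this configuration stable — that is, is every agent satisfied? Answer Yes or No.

No

Row 0: (0,0)% 1/1 ok · (0,1)% 2/2 ok · (0,2)% 3/3 ok · (0,3)% 2/2 ok · (0,5)% 3/3 ok · (0,6)% 3/3 ok
Row 1: (1,3)% 4/4 ok · (1,5)% 3/4 ok · (1,6)% 3/4 ok
Row 2: (2,0)% 0/1 unhappy · (2,1)@ 0/3 unhappy · (2,2)% 3/4 ok · (2,3)% 4/4 ok · (2,6)@ 0/4 unhappy
Row 3: (3,2)% 2/4 ok · (3,4)% 4/4 ok · (3,5)% 5/6 ok · (3,6)% 3/4 ok
Row 4: (4,0)@ 1/1 ok · (4,1)@ 1/3 unhappy · (4,4)% 4/5 ok · (4,5)% 6/6 ok · (4,6)% 3/3 ok
Row 5: (5,2)% 0/2 unhappy · (5,3)@ 0/3 unhappy · (5,4)% 2/3 ok
For instance (2,0) has only 0/1 same-type neighbors, below 3/8.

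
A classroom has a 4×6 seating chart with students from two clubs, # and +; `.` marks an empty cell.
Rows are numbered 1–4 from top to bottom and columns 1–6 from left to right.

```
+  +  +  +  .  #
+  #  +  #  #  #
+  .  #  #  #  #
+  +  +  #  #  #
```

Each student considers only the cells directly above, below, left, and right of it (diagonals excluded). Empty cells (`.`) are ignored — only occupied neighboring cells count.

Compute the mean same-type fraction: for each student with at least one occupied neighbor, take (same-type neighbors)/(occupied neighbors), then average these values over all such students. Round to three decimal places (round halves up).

0.769

(1,1)+ 2/2
(1,2)+ 2/3
(1,3)+ 3/3
(1,4)+ 1/2
(1,6)# 1/1
(2,1)+ 2/3
(2,2)# 0/3
(2,3)+ 1/4
(2,4)# 2/4
(2,5)# 3/3
(2,6)# 3/3
(3,1)+ 2/2
(3,3)# 1/3
(3,4)# 4/4
(3,5)# 4/4
(3,6)# 3/3
(4,1)+ 2/2
(4,2)+ 2/2
(4,3)+ 1/3
(4,4)# 2/3
(4,5)# 3/3
(4,6)# 2/2
Sum over 22 students: 2/2 + 2/3 + 3/3 + 1/2 + 1/1 + 2/3 + 0/3 + 1/4 + 2/4 + 3/3 + 3/3 + 2/2 + 1/3 + 4/4 + 4/4 + 3/3 + 2/2 + 2/2 + 1/3 + 2/3 + 3/3 + 2/2 = 203/12; mean = 203/12 ÷ 22 = 203/264 = 0.768939… → 0.769.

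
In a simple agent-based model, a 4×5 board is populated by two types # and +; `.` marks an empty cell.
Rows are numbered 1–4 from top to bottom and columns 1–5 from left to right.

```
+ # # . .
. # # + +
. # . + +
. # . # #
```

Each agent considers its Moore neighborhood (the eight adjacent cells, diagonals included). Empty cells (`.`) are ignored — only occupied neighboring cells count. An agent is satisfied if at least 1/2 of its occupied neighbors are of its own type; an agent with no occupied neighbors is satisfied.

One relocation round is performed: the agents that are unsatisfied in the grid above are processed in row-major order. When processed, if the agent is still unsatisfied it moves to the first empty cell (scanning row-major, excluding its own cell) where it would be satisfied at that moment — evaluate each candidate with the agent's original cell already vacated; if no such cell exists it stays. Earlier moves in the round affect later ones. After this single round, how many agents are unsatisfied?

Initially unsatisfied (in order): (1,1), (4,4), (4,5).
  (1,1) → (1,4).
  (4,4) → (1,1).
  (4,5) → (2,1).
Resulting grid:
# # # + .
# # # + +
. # . + +
. # . . .
All satisfied now.

0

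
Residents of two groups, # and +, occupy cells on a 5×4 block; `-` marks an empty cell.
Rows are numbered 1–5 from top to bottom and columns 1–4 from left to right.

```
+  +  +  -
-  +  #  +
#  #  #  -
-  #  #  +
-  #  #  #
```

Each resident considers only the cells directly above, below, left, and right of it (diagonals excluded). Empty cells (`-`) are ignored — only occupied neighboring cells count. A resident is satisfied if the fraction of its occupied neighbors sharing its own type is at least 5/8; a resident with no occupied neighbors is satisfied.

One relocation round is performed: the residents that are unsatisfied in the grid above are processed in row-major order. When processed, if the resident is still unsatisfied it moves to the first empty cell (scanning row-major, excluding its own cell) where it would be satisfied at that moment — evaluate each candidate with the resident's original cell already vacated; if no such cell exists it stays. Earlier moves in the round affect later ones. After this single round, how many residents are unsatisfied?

0

Initially unsatisfied (in order): (1,3), (2,2), (2,3), (2,4), (4,4), (5,4).
  (1,3) → (1,4).
  (2,2) → (1,3).
  (2,3) → (4,1).
  (2,4): now satisfied by earlier moves; stays.
  (4,4) → (2,3).
  (5,4): now satisfied by earlier moves; stays.
Resulting grid:
+ + + +
- - + +
# # # -
# # # -
- # # #
All satisfied now.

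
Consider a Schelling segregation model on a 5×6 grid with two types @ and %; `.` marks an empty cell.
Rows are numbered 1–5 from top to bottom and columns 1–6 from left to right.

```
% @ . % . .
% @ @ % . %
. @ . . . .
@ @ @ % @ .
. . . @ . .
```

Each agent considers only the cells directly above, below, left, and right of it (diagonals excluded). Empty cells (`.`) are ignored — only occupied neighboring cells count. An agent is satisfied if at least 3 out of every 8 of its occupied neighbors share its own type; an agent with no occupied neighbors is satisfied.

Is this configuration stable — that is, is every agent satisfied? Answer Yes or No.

Row 1: (1,1)% 1/2 satisfied · (1,2)@ 1/2 satisfied · (1,4)% 1/1 satisfied
Row 2: (2,1)% 1/2 satisfied · (2,2)@ 3/4 satisfied · (2,3)@ 1/2 satisfied · (2,4)% 1/2 satisfied · (2,6)% 0/0 satisfied
Row 3: (3,2)@ 2/2 satisfied
Row 4: (4,1)@ 1/1 satisfied · (4,2)@ 3/3 satisfied · (4,3)@ 1/2 satisfied · (4,4)% 0/3 not · (4,5)@ 0/1 not
Row 5: (5,4)@ 0/1 not
For instance (4,4) has only 0/3 same-type neighbors, below 3/8.

No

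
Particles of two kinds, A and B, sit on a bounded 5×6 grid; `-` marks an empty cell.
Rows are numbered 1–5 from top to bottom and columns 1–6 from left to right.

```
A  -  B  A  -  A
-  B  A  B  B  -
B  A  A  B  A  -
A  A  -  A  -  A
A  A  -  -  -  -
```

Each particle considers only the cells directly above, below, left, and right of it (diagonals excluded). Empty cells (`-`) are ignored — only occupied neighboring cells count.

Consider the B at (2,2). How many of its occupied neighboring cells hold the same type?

0

Occupied neighbors of (2,2): (3,2)=A, (2,3)=A.
Same type (B): 0 of 2.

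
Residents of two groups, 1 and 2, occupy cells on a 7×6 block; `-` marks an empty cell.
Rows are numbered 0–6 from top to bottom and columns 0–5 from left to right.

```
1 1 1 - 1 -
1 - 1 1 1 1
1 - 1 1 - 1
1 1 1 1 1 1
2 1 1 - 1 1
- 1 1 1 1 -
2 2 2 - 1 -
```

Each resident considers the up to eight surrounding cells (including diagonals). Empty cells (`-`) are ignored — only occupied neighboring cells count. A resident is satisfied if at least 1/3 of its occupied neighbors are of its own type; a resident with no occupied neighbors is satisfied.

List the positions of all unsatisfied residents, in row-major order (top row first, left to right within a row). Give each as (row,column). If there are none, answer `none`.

Row 0: (0,0)1 2/2 ok · (0,1)1 4/4 ok · (0,2)1 3/3 ok · (0,4)1 3/3 ok
Row 1: (1,0)1 3/3 ok · (1,2)1 5/5 ok · (1,3)1 6/6 ok · (1,4)1 5/5 ok · (1,5)1 3/3 ok
Row 2: (2,0)1 3/3 ok · (2,2)1 6/6 ok · (2,3)1 7/7 ok · (2,5)1 4/4 ok
Row 3: (3,0)1 3/4 ok · (3,1)1 6/7 ok · (3,2)1 6/6 ok · (3,3)1 6/6 ok · (3,4)1 6/6 ok · (3,5)1 4/4 ok
Row 4: (4,0)2 0/4 unhappy · (4,1)1 6/7 ok · (4,2)1 7/7 ok · (4,4)1 6/6 ok · (4,5)1 4/4 ok
Row 5: (5,1)1 3/7 ok · (5,2)1 4/6 ok · (5,3)1 5/6 ok · (5,4)1 4/4 ok
Row 6: (6,0)2 1/2 ok · (6,1)2 2/4 ok · (6,2)2 1/4 unhappy · (6,4)1 2/2 ok

(4,0), (6,2)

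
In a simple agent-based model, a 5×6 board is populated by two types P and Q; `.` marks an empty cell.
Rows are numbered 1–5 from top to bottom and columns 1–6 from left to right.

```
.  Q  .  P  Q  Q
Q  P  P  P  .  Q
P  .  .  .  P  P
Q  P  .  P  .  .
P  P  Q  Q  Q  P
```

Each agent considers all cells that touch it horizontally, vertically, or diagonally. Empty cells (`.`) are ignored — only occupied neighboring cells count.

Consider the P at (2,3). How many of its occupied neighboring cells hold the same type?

3

Occupied neighbors of (2,3): (1,2)=Q, (1,4)=P, (2,2)=P, (2,4)=P.
Same type (P): 3 of 4.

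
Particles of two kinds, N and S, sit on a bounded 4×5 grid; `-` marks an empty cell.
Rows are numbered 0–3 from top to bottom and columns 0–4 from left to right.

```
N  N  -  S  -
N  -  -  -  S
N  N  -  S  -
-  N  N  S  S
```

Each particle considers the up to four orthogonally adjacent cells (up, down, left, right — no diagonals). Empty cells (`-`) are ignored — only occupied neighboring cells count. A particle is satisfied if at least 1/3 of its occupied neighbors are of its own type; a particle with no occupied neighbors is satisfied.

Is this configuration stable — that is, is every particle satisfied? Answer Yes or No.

Yes

(0,0)N 2/2 ok
(0,1)N 1/1 ok
(0,3)S 0/0 ok
(1,0)N 2/2 ok
(1,4)S 0/0 ok
(2,0)N 2/2 ok
(2,1)N 2/2 ok
(2,3)S 1/1 ok
(3,1)N 2/2 ok
(3,2)N 1/2 ok
(3,3)S 2/3 ok
(3,4)S 1/1 ok
All meet the threshold, so the configuration is stable.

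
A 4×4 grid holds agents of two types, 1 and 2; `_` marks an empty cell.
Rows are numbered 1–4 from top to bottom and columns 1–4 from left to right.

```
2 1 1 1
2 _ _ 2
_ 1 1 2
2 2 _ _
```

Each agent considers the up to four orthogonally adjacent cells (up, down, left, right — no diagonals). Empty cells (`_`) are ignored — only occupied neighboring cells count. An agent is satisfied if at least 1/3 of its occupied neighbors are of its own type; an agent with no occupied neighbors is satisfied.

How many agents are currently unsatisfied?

0

(1,1)2 1/2 ok
(1,2)1 1/2 ok
(1,3)1 2/2 ok
(1,4)1 1/2 ok
(2,1)2 1/1 ok
(2,4)2 1/2 ok
(3,2)1 1/2 ok
(3,3)1 1/2 ok
(3,4)2 1/2 ok
(4,1)2 1/1 ok
(4,2)2 1/2 ok
Every one meets the threshold.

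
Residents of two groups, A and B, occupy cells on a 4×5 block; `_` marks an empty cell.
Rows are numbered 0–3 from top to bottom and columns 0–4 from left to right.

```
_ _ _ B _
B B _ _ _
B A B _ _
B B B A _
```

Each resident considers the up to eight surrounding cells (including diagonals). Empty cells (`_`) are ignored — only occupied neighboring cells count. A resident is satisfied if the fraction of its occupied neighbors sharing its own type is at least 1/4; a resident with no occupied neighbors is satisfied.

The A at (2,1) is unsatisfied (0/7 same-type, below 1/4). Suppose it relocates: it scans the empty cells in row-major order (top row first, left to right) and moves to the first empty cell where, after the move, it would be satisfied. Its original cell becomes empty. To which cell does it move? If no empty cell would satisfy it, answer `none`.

Vacating (2,1). Empty cells in order:
  (0,0): 0/2 same-type → still unsatisfied.
  (0,1): 0/2 same-type → still unsatisfied.
  (0,2): 0/2 same-type → still unsatisfied.
  (0,4): 0/1 same-type → still unsatisfied.
  (1,2): 0/3 same-type → still unsatisfied.
  (1,3): 0/2 same-type → still unsatisfied.
  (1,4): 0/1 same-type → still unsatisfied.
  (2,3): 1/3 same-type → satisfied — stop here.

(2,3)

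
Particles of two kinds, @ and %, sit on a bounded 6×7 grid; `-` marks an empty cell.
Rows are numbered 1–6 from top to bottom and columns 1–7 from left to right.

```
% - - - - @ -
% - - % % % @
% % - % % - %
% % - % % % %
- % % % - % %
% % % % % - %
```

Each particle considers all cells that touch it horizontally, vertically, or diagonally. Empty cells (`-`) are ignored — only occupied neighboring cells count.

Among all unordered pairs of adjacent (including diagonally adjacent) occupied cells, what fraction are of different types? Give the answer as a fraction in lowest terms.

4/63

Scan each occupied cell's neighbors to the right and below (and the two forward diagonals) so each pair is counted once.
Row 1: %(1,1)–%(2,1)= @(1,6)–%(2,6)≠ @(1,6)–@(2,7)= @(1,6)–%(2,5)≠  → 2/4 unlike.
Row 2: %(2,1)–%(3,1)= %(2,1)–%(3,2)= %(2,4)–%(2,5)= %(2,4)–%(3,4)= %(2,4)–%(3,5)= %(2,5)–%(2,6)= %(2,5)–%(3,5)= %(2,5)–%(3,4)= %(2,6)–@(2,7)≠ %(2,6)–%(3,7)= %(2,6)–%(3,5)= @(2,7)–%(3,7)≠  → 2/12 unlike.
Row 3: %(3,1)–%(3,2)= %(3,1)–%(4,1)= %(3,1)–%(4,2)= %(3,2)–%(4,2)= %(3,2)–%(4,1)= %(3,4)–%(3,5)= %(3,4)–%(4,4)= %(3,4)–%(4,5)= %(3,5)–%(4,5)= %(3,5)–%(4,6)= %(3,5)–%(4,4)= %(3,7)–%(4,7)= %(3,7)–%(4,6)=  → 0/13 unlike.
Row 4: %(4,1)–%(4,2)= %(4,1)–%(5,2)= %(4,2)–%(5,2)= %(4,2)–%(5,3)= %(4,4)–%(4,5)= %(4,4)–%(5,4)= %(4,4)–%(5,3)= %(4,5)–%(4,6)= %(4,5)–%(5,6)= %(4,5)–%(5,4)= %(4,6)–%(4,7)= %(4,6)–%(5,6)= %(4,6)–%(5,7)= %(4,7)–%(5,7)= %(4,7)–%(5,6)=  → 0/15 unlike.
Row 5: %(5,2)–%(5,3)= %(5,2)–%(6,2)= %(5,2)–%(6,3)= %(5,2)–%(6,1)= %(5,3)–%(5,4)= %(5,3)–%(6,3)= %(5,3)–%(6,4)= %(5,3)–%(6,2)= %(5,4)–%(6,4)= %(5,4)–%(6,5)= %(5,4)–%(6,3)= %(5,6)–%(5,7)= %(5,6)–%(6,7)= %(5,6)–%(6,5)= %(5,7)–%(6,7)=  → 0/15 unlike.
Row 6: %(6,1)–%(6,2)= %(6,2)–%(6,3)= %(6,3)–%(6,4)= %(6,4)–%(6,5)=  → 0/4 unlike.
Total adjacent occupied pairs: 63; unlike-type pairs: 4.
4/63 is already in lowest terms.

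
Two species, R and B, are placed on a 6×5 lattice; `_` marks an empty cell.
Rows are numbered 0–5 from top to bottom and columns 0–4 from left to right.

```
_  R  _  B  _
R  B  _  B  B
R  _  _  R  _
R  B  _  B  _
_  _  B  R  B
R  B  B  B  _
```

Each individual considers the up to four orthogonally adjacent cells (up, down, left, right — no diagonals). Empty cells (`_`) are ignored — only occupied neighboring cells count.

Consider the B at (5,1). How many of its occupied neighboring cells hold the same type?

1

Occupied neighbors of (5,1): (5,0)=R, (5,2)=B.
Same type (B): 1 of 2.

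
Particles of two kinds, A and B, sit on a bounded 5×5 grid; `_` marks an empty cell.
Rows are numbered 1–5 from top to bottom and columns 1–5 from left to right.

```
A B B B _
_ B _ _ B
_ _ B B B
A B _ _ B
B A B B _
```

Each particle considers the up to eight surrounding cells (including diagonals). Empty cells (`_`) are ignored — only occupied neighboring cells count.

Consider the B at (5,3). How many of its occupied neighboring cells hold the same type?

2

Occupied neighbors of (5,3): (4,2)=B, (5,2)=A, (5,4)=B.
Same type (B): 2 of 3.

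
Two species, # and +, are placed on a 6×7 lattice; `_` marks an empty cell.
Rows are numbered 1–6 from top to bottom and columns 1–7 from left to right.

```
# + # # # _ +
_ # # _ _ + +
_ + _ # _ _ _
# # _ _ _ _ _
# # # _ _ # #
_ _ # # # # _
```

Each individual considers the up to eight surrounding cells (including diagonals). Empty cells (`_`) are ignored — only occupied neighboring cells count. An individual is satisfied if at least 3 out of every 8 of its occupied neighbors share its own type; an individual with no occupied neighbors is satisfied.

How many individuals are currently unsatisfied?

Row 1: (1,1)# 1/2 satisfied · (1,2)+ 0/4 not · (1,3)# 3/4 satisfied · (1,4)# 3/3 satisfied · (1,5)# 1/2 satisfied · (1,7)+ 2/2 satisfied
Row 2: (2,2)# 3/5 satisfied · (2,3)# 4/6 satisfied · (2,6)+ 2/3 satisfied · (2,7)+ 2/2 satisfied
Row 3: (3,2)+ 0/4 not · (3,4)# 1/1 satisfied
Row 4: (4,1)# 3/4 satisfied · (4,2)# 4/5 satisfied
Row 5: (5,1)# 3/3 satisfied · (5,2)# 5/5 satisfied · (5,3)# 4/4 satisfied · (5,6)# 3/3 satisfied · (5,7)# 2/2 satisfied
Row 6: (6,3)# 3/3 satisfied · (6,4)# 3/3 satisfied · (6,5)# 3/3 satisfied · (6,6)# 3/3 satisfied
Unsatisfied: (1,2), (3,2) — 2 in total.

2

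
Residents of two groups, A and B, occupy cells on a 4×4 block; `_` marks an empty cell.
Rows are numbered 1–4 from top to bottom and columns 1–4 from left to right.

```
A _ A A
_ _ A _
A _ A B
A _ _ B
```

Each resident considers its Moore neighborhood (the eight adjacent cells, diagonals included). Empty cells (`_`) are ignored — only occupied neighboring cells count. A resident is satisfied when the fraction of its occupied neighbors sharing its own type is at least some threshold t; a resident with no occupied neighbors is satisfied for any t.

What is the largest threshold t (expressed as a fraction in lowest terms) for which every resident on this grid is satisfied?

(1,1)A — no occupied neighbors
(1,3)A 2/2
(1,4)A 2/2
(2,3)A 3/4
(3,1)A 1/1
(3,3)A 1/3
(3,4)B 1/3
(4,1)A 1/1
(4,4)B 1/2
The smallest same-type fraction is 1/3 at (3,3), which reduces to 1/3. Any threshold above that leaves this resident unsatisfied.

1/3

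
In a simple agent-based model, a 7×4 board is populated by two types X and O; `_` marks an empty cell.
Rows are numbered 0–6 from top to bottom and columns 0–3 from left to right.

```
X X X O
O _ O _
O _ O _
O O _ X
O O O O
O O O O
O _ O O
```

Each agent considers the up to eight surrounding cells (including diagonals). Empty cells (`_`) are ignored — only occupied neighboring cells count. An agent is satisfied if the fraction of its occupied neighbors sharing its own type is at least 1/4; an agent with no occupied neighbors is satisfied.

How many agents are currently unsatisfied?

(0,0)X 1/2 ok
(0,1)X 2/4 ok
(0,2)X 1/3 ok
(0,3)O 1/2 ok
(1,0)O 1/3 ok
(1,2)O 2/4 ok
(2,0)O 3/3 ok
(2,2)O 2/3 ok
(3,0)O 4/4 ok
(3,1)O 6/6 ok
(3,3)X 0/3 unhappy
(4,0)O 5/5 ok
(4,1)O 7/7 ok
(4,2)O 6/7 ok
(4,3)O 3/4 ok
(5,0)O 4/4 ok
(5,1)O 7/7 ok
(5,2)O 7/7 ok
(5,3)O 5/5 ok
(6,0)O 2/2 ok
(6,2)O 4/4 ok
(6,3)O 3/3 ok
Unsatisfied: (3,3) — 1 in total.

1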